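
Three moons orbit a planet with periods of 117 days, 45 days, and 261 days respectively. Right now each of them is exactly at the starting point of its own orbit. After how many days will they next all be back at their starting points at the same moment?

They coincide at every common multiple of the periods; the first is the LCM.
117 = 3^2 × 13
45 = 3^2 × 5
261 = 3^2 × 29
LCM(117, 45, 261) = 3^2 × 5 × 13 × 29 = 16965.

16965 days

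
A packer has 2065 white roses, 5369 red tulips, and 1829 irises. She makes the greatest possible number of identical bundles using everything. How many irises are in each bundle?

31

Number of bundles = gcd(2065, 5369, 1829).
2065 = 5 × 7 × 59
5369 = 7 × 13 × 59
1829 = 31 × 59
gcd(2065, 5369, 1829) = 59.
irises per bundle = 1829 / 59 = 31.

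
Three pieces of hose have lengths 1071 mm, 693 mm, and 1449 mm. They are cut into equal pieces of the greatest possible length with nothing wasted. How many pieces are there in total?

Piece length = gcd(1071, 693, 1449).
1071 = 3^2 × 7 × 17
693 = 3^2 × 7 × 11
1449 = 3^2 × 7 × 23
gcd(1071, 693, 1449) = 3^2 × 7 = 63.
Total pieces = 1071/63 + 693/63 + 1449/63 = 17 + 11 + 23 = 51.

51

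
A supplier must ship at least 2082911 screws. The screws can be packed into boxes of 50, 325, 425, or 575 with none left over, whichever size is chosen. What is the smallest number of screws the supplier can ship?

The number of screws must be a common multiple of 50, 325, 425, and 575, so a multiple of their LCM.
50 = 2 × 5^2
325 = 5^2 × 13
425 = 5^2 × 17
575 = 5^2 × 23
LCM(50, 325, 425, 575) = 2 × 5^2 × 13 × 17 × 23 = 254150.
Smallest multiple of 254150 that is ≥ 2082911: ⌈2082911/254150⌉ × 254150 = 9 × 254150 = 2287350.

2287350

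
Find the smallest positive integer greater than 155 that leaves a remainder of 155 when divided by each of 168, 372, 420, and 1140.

N − 155 must be a common multiple of 168, 372, 420, and 1140.
168 = 2^3 × 3 × 7
372 = 2^2 × 3 × 31
420 = 2^2 × 3 × 5 × 7
1140 = 2^2 × 3 × 5 × 19
LCM(168, 372, 420, 1140) = 2^3 × 3 × 5 × 7 × 19 × 31 = 494760.
Smallest N > 155 is LCM + 155 = 494760 + 155 = 494915.

494915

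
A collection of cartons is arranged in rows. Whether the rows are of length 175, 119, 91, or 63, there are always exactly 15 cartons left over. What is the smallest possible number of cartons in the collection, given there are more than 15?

N − 15 must be a common multiple of 175, 119, 91, and 63.
175 = 5^2 × 7
119 = 7 × 17
91 = 7 × 13
63 = 3^2 × 7
LCM(175, 119, 91, 63) = 3^2 × 5^2 × 7 × 13 × 17 = 348075.
Smallest N > 15 is LCM + 15 = 348075 + 15 = 348090.

348090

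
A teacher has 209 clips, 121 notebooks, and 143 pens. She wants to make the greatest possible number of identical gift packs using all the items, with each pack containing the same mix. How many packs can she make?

The pack count must divide each quantity, so the greatest is gcd(209, 121, 143).
209 = 11 × 19
121 = 11^2
143 = 11 × 13
gcd(209, 121, 143) = 11.

11 packs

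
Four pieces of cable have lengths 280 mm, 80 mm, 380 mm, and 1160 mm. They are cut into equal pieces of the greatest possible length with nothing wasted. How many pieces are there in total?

Piece length = gcd(280, 80, 380, 1160).
280 = 2^3 × 5 × 7
80 = 2^4 × 5
380 = 2^2 × 5 × 19
1160 = 2^3 × 5 × 29
gcd(280, 80, 380, 1160) = 2^2 × 5 = 20.
Total pieces = 280/20 + 80/20 + 380/20 + 1160/20 = 14 + 4 + 19 + 58 = 95.

95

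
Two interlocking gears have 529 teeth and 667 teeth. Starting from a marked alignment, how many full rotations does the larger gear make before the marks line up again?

23 rotations

All finish a whole number of cycles simultaneously at t = LCM of the periods.
529 = 23^2
667 = 23 × 29
LCM(529, 667) = 23^2 × 29 = 15341.
Rotations for period 667: 15341 / 667 = 23.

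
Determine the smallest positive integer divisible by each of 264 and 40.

264 = 2^3 × 3 × 11
40 = 2^3 × 5
LCM(264, 40) = 2^3 × 3 × 5 × 11 = 1320.

1320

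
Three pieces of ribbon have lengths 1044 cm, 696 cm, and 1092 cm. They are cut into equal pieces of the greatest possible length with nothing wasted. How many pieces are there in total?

Piece length = gcd(1044, 696, 1092).
1044 = 2^2 × 3^2 × 29
696 = 2^3 × 3 × 29
1092 = 2^2 × 3 × 7 × 13
gcd(1044, 696, 1092) = 2^2 × 3 = 12.
Total pieces = 1044/12 + 696/12 + 1092/12 = 87 + 58 + 91 = 236.

236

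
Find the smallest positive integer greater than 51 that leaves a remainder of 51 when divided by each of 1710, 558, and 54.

N − 51 must be a common multiple of 1710, 558, and 54.
1710 = 2 × 3^2 × 5 × 19
558 = 2 × 3^2 × 31
54 = 2 × 3^3
LCM(1710, 558, 54) = 2 × 3^3 × 5 × 19 × 31 = 159030.
Smallest N > 51 is LCM + 51 = 159030 + 51 = 159081.

159081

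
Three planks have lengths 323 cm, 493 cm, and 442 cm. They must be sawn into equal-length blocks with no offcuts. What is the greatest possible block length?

17 cm

The block length must divide every plank, so the greatest is gcd(323, 493, 442).
323 = 17 × 19
493 = 17 × 29
442 = 2 × 13 × 17
gcd(323, 493, 442) = 17.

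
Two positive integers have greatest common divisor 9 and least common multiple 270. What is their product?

For any two positive integers, gcd × lcm = product = 9 × 270 = 2430.

2430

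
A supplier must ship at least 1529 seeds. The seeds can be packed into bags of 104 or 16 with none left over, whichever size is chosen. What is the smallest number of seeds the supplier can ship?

1664

The number of seeds must be a common multiple of 104 and 16, so a multiple of their LCM.
104 = 2^3 × 13
16 = 2^4
LCM(104, 16) = 2^4 × 13 = 208.
Smallest multiple of 208 that is ≥ 1529: ⌈1529/208⌉ × 208 = 8 × 208 = 1664.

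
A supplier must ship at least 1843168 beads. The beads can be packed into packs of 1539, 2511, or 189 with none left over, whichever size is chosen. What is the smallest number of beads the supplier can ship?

2003778

The number of beads must be a common multiple of 1539, 2511, and 189, so a multiple of their LCM.
1539 = 3^4 × 19
2511 = 3^4 × 31
189 = 3^3 × 7
LCM(1539, 2511, 189) = 3^4 × 7 × 19 × 31 = 333963.
Smallest multiple of 333963 that is ≥ 1843168: ⌈1843168/333963⌉ × 333963 = 6 × 333963 = 2003778.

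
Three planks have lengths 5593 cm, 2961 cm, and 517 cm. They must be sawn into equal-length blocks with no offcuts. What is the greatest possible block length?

This is the greatest common divisor of 5593, 2961, and 517.
5593 = 7 × 17 × 47
2961 = 3^2 × 7 × 47
517 = 11 × 47
gcd(5593, 2961, 517) = 47.

47 cm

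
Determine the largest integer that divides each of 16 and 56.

8

16 = 2^4
56 = 2^3 × 7
gcd(16, 56) = 2^3 = 8.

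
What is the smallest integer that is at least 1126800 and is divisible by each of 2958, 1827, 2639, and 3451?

1615068

The integer must be a common multiple of 2958, 1827, 2639, and 3451, so a multiple of their LCM.
2958 = 2 × 3 × 17 × 29
1827 = 3^2 × 7 × 29
2639 = 7 × 13 × 29
3451 = 7 × 17 × 29
LCM(2958, 1827, 2639, 3451) = 2 × 3^2 × 7 × 13 × 17 × 29 = 807534.
Smallest multiple of 807534 that is ≥ 1126800: ⌈1126800/807534⌉ × 807534 = 2 × 807534 = 1615068.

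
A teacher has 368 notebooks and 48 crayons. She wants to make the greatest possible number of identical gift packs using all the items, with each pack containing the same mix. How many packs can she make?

The pack count must divide each quantity, so the greatest is gcd(368, 48).
368 = 2^4 × 23
48 = 2^4 × 3
gcd(368, 48) = 2^4 = 16.

16 packs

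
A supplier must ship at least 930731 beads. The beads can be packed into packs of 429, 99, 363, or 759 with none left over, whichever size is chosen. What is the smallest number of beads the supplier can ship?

The number of beads must be a common multiple of 429, 99, 363, and 759, so a multiple of their LCM.
429 = 3 × 11 × 13
99 = 3^2 × 11
363 = 3 × 11^2
759 = 3 × 11 × 23
LCM(429, 99, 363, 759) = 3^2 × 11^2 × 13 × 23 = 325611.
Smallest multiple of 325611 that is ≥ 930731: ⌈930731/325611⌉ × 325611 = 3 × 325611 = 976833.

976833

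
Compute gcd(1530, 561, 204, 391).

1530 = 2 × 3^2 × 5 × 17
561 = 3 × 11 × 17
204 = 2^2 × 3 × 17
391 = 17 × 23
gcd(1530, 561, 204, 391) = 17.

17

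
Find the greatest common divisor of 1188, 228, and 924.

12

1188 = 2^2 × 3^3 × 11
228 = 2^2 × 3 × 19
924 = 2^2 × 3 × 7 × 11
gcd(1188, 228, 924) = 2^2 × 3 = 12.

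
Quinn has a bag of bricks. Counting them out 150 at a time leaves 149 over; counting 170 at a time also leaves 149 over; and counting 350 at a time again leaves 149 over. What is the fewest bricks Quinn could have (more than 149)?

N − 149 must be a common multiple of 150, 170, and 350.
150 = 2 × 3 × 5^2
170 = 2 × 5 × 17
350 = 2 × 5^2 × 7
LCM(150, 170, 350) = 2 × 3 × 5^2 × 7 × 17 = 17850.
Smallest N > 149 is LCM + 149 = 17850 + 149 = 17999.

17999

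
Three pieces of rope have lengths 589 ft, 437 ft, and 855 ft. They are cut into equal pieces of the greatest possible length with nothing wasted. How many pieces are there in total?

99

Piece length = gcd(589, 437, 855).
589 = 19 × 31
437 = 19 × 23
855 = 3^2 × 5 × 19
gcd(589, 437, 855) = 19.
Total pieces = 589/19 + 437/19 + 855/19 = 31 + 23 + 45 = 99.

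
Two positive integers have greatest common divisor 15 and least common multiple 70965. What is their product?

For any two positive integers, gcd × lcm = product = 15 × 70965 = 1064475.

1064475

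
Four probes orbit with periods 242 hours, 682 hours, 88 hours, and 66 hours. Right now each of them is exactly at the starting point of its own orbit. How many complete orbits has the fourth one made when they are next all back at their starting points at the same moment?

1364 orbits

The first common completion time is the LCM of the periods.
242 = 2 × 11^2
682 = 2 × 11 × 31
88 = 2^3 × 11
66 = 2 × 3 × 11
LCM(242, 682, 88, 66) = 2^3 × 3 × 11^2 × 31 = 90024.
Orbits for period 66: 90024 / 66 = 1364.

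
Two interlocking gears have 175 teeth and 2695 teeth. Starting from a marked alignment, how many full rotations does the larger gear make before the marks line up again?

The first common completion time is the LCM of the periods.
175 = 5^2 × 7
2695 = 5 × 7^2 × 11
LCM(175, 2695) = 5^2 × 7^2 × 11 = 13475.
Rotations for period 2695: 13475 / 2695 = 5.

5 rotations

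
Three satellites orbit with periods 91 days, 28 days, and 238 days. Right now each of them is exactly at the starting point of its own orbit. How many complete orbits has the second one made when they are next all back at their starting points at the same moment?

All finish a whole number of cycles simultaneously at t = LCM of the periods.
91 = 7 × 13
28 = 2^2 × 7
238 = 2 × 7 × 17
LCM(91, 28, 238) = 2^2 × 7 × 13 × 17 = 6188.
Orbits for period 28: 6188 / 28 = 221.

221 orbits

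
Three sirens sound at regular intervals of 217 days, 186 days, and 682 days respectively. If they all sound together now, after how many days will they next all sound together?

14322 days

They coincide at every common multiple of the periods; the first is the LCM.
217 = 7 × 31
186 = 2 × 3 × 31
682 = 2 × 11 × 31
LCM(217, 186, 682) = 2 × 3 × 7 × 11 × 31 = 14322.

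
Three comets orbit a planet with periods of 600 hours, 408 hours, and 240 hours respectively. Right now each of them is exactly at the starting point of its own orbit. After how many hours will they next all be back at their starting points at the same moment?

20400 hours

We need the least common multiple of the intervals.
600 = 2^3 × 3 × 5^2
408 = 2^3 × 3 × 17
240 = 2^4 × 3 × 5
LCM(600, 408, 240) = 2^4 × 3 × 5^2 × 17 = 20400.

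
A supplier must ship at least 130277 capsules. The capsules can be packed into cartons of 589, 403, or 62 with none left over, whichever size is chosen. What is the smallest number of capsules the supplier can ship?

The number of capsules must be a common multiple of 589, 403, and 62, so a multiple of their LCM.
589 = 19 × 31
403 = 13 × 31
62 = 2 × 31
LCM(589, 403, 62) = 2 × 13 × 19 × 31 = 15314.
Smallest multiple of 15314 that is ≥ 130277: ⌈130277/15314⌉ × 15314 = 9 × 15314 = 137826.

137826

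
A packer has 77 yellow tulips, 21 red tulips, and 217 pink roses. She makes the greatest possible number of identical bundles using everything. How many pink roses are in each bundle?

31

Number of bundles = gcd(77, 21, 217).
77 = 7 × 11
21 = 3 × 7
217 = 7 × 31
gcd(77, 21, 217) = 7.
pink roses per bundle = 217 / 7 = 31.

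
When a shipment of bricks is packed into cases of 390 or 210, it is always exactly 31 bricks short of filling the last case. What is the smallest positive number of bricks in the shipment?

Being 31 short of a full case of size k means N ≡ −31 (mod k), i.e. N + 31 is a multiple of each size.
390 = 2 × 3 × 5 × 13
210 = 2 × 3 × 5 × 7
LCM(390, 210) = 2 × 3 × 5 × 7 × 13 = 2730.
Smallest positive N is 2730 − 31 = 2699.

2699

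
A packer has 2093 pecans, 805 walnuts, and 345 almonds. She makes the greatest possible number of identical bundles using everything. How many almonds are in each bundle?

Number of bundles = gcd(2093, 805, 345).
2093 = 7 × 13 × 23
805 = 5 × 7 × 23
345 = 3 × 5 × 23
gcd(2093, 805, 345) = 23.
almonds per bundle = 345 / 23 = 15.

15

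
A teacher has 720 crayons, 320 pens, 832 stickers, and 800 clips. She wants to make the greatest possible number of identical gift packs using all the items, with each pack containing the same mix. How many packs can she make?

16 packs

The pack count must divide each quantity, so the greatest is gcd(720, 320, 832, 800).
720 = 2^4 × 3^2 × 5
320 = 2^6 × 5
832 = 2^6 × 13
800 = 2^5 × 5^2
gcd(720, 320, 832, 800) = 2^4 = 16.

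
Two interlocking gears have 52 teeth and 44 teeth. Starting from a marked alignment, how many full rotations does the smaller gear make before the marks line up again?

The first common completion time is the LCM of the periods.
52 = 2^2 × 13
44 = 2^2 × 11
LCM(52, 44) = 2^2 × 11 × 13 = 572.
Rotations for period 44: 572 / 44 = 13.

13 rotations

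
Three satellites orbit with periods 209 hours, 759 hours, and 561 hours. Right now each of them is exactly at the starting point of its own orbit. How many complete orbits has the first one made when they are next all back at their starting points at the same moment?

The first common completion time is the LCM of the periods.
209 = 11 × 19
759 = 3 × 11 × 23
561 = 3 × 11 × 17
LCM(209, 759, 561) = 3 × 11 × 17 × 19 × 23 = 245157.
Orbits for period 209: 245157 / 209 = 1173.

1173 orbits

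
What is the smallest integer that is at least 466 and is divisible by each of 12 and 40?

The integer must be a common multiple of 12 and 40, so a multiple of their LCM.
12 = 2^2 × 3
40 = 2^3 × 5
LCM(12, 40) = 2^3 × 3 × 5 = 120.
Smallest multiple of 120 that is ≥ 466: ⌈466/120⌉ × 120 = 4 × 120 = 480.

480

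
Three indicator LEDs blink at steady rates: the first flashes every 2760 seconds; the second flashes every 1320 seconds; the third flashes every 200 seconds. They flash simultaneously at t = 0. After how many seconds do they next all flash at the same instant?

151800 seconds

The first simultaneous occurrence is after LCM of the individual periods.
2760 = 2^3 × 3 × 5 × 23
1320 = 2^3 × 3 × 5 × 11
200 = 2^3 × 5^2
LCM(2760, 1320, 200) = 2^3 × 3 × 5^2 × 11 × 23 = 151800.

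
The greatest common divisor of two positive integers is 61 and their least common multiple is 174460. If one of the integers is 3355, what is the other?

3172

For two integers, gcd × lcm = product, so the other is (61 × 174460) / 3355 = 10642060 / 3355 = 3172.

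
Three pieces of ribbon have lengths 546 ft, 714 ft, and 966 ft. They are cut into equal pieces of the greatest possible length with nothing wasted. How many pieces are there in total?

Piece length = gcd(546, 714, 966).
546 = 2 × 3 × 7 × 13
714 = 2 × 3 × 7 × 17
966 = 2 × 3 × 7 × 23
gcd(546, 714, 966) = 2 × 3 × 7 = 42.
Total pieces = 546/42 + 714/42 + 966/42 = 13 + 17 + 23 = 53.

53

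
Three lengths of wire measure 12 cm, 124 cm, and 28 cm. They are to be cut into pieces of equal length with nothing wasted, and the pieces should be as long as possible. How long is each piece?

Each piece length must divide every original length, so the longest possible is gcd(12, 124, 28).
12 = 2^2 × 3
124 = 2^2 × 31
28 = 2^2 × 7
gcd(12, 124, 28) = 2^2 = 4.

4 cm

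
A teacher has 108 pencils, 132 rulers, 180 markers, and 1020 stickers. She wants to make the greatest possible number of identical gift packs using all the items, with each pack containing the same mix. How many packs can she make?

12 packs

The pack count must divide each quantity, so the greatest is gcd(108, 132, 180, 1020).
108 = 2^2 × 3^3
132 = 2^2 × 3 × 11
180 = 2^2 × 3^2 × 5
1020 = 2^2 × 3 × 5 × 17
gcd(108, 132, 180, 1020) = 2^2 × 3 = 12.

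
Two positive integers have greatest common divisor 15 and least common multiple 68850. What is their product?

For any two positive integers, gcd × lcm = product = 15 × 68850 = 1032750.

1032750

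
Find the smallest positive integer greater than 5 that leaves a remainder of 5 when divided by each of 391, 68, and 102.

N − 5 must be a common multiple of 391, 68, and 102.
391 = 17 × 23
68 = 2^2 × 17
102 = 2 × 3 × 17
LCM(391, 68, 102) = 2^2 × 3 × 17 × 23 = 4692.
Smallest N > 5 is LCM + 5 = 4692 + 5 = 4697.

4697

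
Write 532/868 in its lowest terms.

532 = 2^2 × 7 × 19
868 = 2^2 × 7 × 31
gcd(532, 868) = 2^2 × 7 = 28.
Divide numerator and denominator by 28: 532/868 = 19/31.

19/31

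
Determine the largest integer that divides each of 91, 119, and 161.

7

91 = 7 × 13
119 = 7 × 17
161 = 7 × 23
gcd(91, 119, 161) = 7.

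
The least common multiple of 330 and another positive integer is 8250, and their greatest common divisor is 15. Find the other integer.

375

gcd × lcm = product of the two integers, so the other integer is (15 × 8250) / 330 = 375.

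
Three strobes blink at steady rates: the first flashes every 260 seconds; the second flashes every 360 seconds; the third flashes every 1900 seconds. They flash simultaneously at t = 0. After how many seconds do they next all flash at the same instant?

444600 seconds

The first simultaneous occurrence is after LCM of the individual periods.
260 = 2^2 × 5 × 13
360 = 2^3 × 3^2 × 5
1900 = 2^2 × 5^2 × 19
LCM(260, 360, 1900) = 2^3 × 3^2 × 5^2 × 13 × 19 = 444600.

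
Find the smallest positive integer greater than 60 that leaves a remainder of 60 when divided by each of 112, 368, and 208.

N − 60 must be a common multiple of 112, 368, and 208.
112 = 2^4 × 7
368 = 2^4 × 23
208 = 2^4 × 13
LCM(112, 368, 208) = 2^4 × 7 × 13 × 23 = 33488.
Smallest N > 60 is LCM + 60 = 33488 + 60 = 33548.

33548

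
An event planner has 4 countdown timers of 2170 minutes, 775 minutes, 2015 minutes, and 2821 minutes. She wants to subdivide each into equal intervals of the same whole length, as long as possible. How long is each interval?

The interval must divide each timer length; the longest such is the gcd.
2170 = 2 × 5 × 7 × 31
775 = 5^2 × 31
2015 = 5 × 13 × 31
2821 = 7 × 13 × 31
gcd(2170, 775, 2015, 2821) = 31.

31 minutes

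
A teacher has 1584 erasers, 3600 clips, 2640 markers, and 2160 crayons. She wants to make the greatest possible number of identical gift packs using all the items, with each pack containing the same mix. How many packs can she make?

The pack count must divide each quantity, so the greatest is gcd(1584, 3600, 2640, 2160).
1584 = 2^4 × 3^2 × 11
3600 = 2^4 × 3^2 × 5^2
2640 = 2^4 × 3 × 5 × 11
2160 = 2^4 × 3^3 × 5
gcd(1584, 3600, 2640, 2160) = 2^4 × 3 = 48.

48 packs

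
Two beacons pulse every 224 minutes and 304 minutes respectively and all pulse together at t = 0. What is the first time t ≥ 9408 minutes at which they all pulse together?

12768 minutes

Joint pulses occur at multiples of LCM(224, 304).
224 = 2^5 × 7
304 = 2^4 × 19
LCM(224, 304) = 2^5 × 7 × 19 = 4256.
Smallest multiple of 4256 that is ≥ 9408: ⌈9408/4256⌉ × 4256 = 3 × 4256 = 12768.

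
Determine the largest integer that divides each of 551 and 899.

29

551 = 19 × 29
899 = 29 × 31
gcd(551, 899) = 29.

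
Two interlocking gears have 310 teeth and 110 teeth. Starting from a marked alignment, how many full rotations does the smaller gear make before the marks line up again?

31 rotations

They are all back at their starting positions together after one LCM of the periods.
310 = 2 × 5 × 31
110 = 2 × 5 × 11
LCM(310, 110) = 2 × 5 × 11 × 31 = 3410.
Rotations for period 110: 3410 / 110 = 31.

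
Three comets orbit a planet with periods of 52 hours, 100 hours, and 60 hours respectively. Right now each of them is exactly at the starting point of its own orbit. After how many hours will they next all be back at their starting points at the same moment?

3900 hours

The first simultaneous occurrence is after LCM of the individual periods.
52 = 2^2 × 13
100 = 2^2 × 5^2
60 = 2^2 × 3 × 5
LCM(52, 100, 60) = 2^2 × 3 × 5^2 × 13 = 3900.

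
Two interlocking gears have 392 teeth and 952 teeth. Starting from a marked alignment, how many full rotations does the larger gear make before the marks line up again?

All finish a whole number of cycles simultaneously at t = LCM of the periods.
392 = 2^3 × 7^2
952 = 2^3 × 7 × 17
LCM(392, 952) = 2^3 × 7^2 × 17 = 6664.
Rotations for period 952: 6664 / 952 = 7.

7 rotations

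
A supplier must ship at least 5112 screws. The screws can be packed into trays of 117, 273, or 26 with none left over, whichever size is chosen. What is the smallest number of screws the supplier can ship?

The number of screws must be a common multiple of 117, 273, and 26, so a multiple of their LCM.
117 = 3^2 × 13
273 = 3 × 7 × 13
26 = 2 × 13
LCM(117, 273, 26) = 2 × 3^2 × 7 × 13 = 1638.
Smallest multiple of 1638 that is ≥ 5112: ⌈5112/1638⌉ × 1638 = 4 × 1638 = 6552.

6552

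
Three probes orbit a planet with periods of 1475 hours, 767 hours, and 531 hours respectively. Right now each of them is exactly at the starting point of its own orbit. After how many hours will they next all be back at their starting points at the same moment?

172575 hours

The first simultaneous occurrence is after LCM of the individual periods.
1475 = 5^2 × 59
767 = 13 × 59
531 = 3^2 × 59
LCM(1475, 767, 531) = 3^2 × 5^2 × 13 × 59 = 172575.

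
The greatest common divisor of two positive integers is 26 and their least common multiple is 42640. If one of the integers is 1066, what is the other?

For two integers, gcd × lcm = product, so the other is (26 × 42640) / 1066 = 1108640 / 1066 = 1040.

1040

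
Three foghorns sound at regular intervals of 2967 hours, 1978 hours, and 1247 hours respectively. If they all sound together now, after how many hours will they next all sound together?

The first simultaneous occurrence is after LCM of the individual periods.
2967 = 3 × 23 × 43
1978 = 2 × 23 × 43
1247 = 29 × 43
LCM(2967, 1978, 1247) = 2 × 3 × 23 × 29 × 43 = 172086.

172086 hours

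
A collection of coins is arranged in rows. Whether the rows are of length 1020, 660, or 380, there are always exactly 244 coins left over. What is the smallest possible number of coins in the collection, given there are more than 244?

213424

N − 244 must be a common multiple of 1020, 660, and 380.
1020 = 2^2 × 3 × 5 × 17
660 = 2^2 × 3 × 5 × 11
380 = 2^2 × 5 × 19
LCM(1020, 660, 380) = 2^2 × 3 × 5 × 11 × 17 × 19 = 213180.
Smallest N > 244 is LCM + 244 = 213180 + 244 = 213424.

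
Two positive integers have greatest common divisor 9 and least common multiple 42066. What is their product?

For any two positive integers, gcd × lcm = product = 9 × 42066 = 378594.

378594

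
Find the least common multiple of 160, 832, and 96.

12480

160 = 2^5 × 5
832 = 2^6 × 13
96 = 2^5 × 3
LCM(160, 832, 96) = 2^6 × 3 × 5 × 13 = 12480.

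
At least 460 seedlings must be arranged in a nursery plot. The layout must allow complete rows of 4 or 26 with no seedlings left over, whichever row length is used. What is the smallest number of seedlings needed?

The number of seedlings must be a common multiple of 4 and 26, so a multiple of their LCM.
4 = 2^2
26 = 2 × 13
LCM(4, 26) = 2^2 × 13 = 52.
Smallest multiple of 52 that is ≥ 460: ⌈460/52⌉ × 52 = 9 × 52 = 468.

468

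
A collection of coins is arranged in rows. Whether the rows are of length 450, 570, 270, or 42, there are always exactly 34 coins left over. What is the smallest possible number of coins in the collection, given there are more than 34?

179584

N − 34 must be a common multiple of 450, 570, 270, and 42.
450 = 2 × 3^2 × 5^2
570 = 2 × 3 × 5 × 19
270 = 2 × 3^3 × 5
42 = 2 × 3 × 7
LCM(450, 570, 270, 42) = 2 × 3^3 × 5^2 × 7 × 19 = 179550.
Smallest N > 34 is LCM + 34 = 179550 + 34 = 179584.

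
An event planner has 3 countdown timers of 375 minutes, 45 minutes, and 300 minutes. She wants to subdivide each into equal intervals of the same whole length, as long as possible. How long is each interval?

15 minutes

The interval must divide each timer length; the longest such is the gcd.
375 = 3 × 5^3
45 = 3^2 × 5
300 = 2^2 × 3 × 5^2
gcd(375, 45, 300) = 3 × 5 = 15.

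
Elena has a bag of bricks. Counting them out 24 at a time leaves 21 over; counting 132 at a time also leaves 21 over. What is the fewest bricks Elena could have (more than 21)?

N − 21 must be a common multiple of 24 and 132.
24 = 2^3 × 3
132 = 2^2 × 3 × 11
LCM(24, 132) = 2^3 × 3 × 11 = 264.
Smallest N > 21 is LCM + 21 = 264 + 21 = 285.

285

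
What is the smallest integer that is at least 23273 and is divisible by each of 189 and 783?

The integer must be a common multiple of 189 and 783, so a multiple of their LCM.
189 = 3^3 × 7
783 = 3^3 × 29
LCM(189, 783) = 3^3 × 7 × 29 = 5481.
Smallest multiple of 5481 that is ≥ 23273: ⌈23273/5481⌉ × 5481 = 5 × 5481 = 27405.

27405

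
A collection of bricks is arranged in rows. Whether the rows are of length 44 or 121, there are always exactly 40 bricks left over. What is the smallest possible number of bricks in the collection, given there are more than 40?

524

N − 40 must be a common multiple of 44 and 121.
44 = 2^2 × 11
121 = 11^2
LCM(44, 121) = 2^2 × 11^2 = 484.
Smallest N > 40 is LCM + 40 = 484 + 40 = 524.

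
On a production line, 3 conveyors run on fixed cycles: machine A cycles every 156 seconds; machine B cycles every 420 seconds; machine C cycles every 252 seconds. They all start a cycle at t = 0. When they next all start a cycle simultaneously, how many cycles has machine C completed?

All finish a whole number of cycles simultaneously at t = LCM of the periods.
156 = 2^2 × 3 × 13
420 = 2^2 × 3 × 5 × 7
252 = 2^2 × 3^2 × 7
LCM(156, 420, 252) = 2^2 × 3^2 × 5 × 7 × 13 = 16380.
Cycles for period 252: 16380 / 252 = 65.

65 cycles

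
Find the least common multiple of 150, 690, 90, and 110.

150 = 2 × 3 × 5^2
690 = 2 × 3 × 5 × 23
90 = 2 × 3^2 × 5
110 = 2 × 5 × 11
LCM(150, 690, 90, 110) = 2 × 3^2 × 5^2 × 11 × 23 = 113850.

113850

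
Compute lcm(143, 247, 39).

8151

143 = 11 × 13
247 = 13 × 19
39 = 3 × 13
LCM(143, 247, 39) = 3 × 11 × 13 × 19 = 8151.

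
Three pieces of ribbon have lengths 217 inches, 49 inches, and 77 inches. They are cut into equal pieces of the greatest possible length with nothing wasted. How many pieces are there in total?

49

Piece length = gcd(217, 49, 77).
217 = 7 × 31
49 = 7^2
77 = 7 × 11
gcd(217, 49, 77) = 7.
Total pieces = 217/7 + 49/7 + 77/7 = 31 + 7 + 11 = 49.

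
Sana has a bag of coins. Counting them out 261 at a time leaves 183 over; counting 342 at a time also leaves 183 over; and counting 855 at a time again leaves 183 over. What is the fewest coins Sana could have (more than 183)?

49773

N − 183 must be a common multiple of 261, 342, and 855.
261 = 3^2 × 29
342 = 2 × 3^2 × 19
855 = 3^2 × 5 × 19
LCM(261, 342, 855) = 2 × 3^2 × 5 × 19 × 29 = 49590.
Smallest N > 183 is LCM + 183 = 49590 + 183 = 49773.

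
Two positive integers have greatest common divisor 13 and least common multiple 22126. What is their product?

For any two positive integers, gcd × lcm = product = 13 × 22126 = 287638.

287638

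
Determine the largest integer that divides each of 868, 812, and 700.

868 = 2^2 × 7 × 31
812 = 2^2 × 7 × 29
700 = 2^2 × 5^2 × 7
gcd(868, 812, 700) = 2^2 × 7 = 28.

28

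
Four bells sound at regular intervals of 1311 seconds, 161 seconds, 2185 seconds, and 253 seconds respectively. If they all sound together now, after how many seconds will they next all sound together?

They coincide at every common multiple of the periods; the first is the LCM.
1311 = 3 × 19 × 23
161 = 7 × 23
2185 = 5 × 19 × 23
253 = 11 × 23
LCM(1311, 161, 2185, 253) = 3 × 5 × 7 × 11 × 19 × 23 = 504735.

504735 seconds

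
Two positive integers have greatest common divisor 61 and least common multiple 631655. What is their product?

38530955

For any two positive integers, gcd × lcm = product = 61 × 631655 = 38530955.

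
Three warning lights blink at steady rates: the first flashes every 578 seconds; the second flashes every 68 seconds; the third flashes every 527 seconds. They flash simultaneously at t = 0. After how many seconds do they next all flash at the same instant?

We need the least common multiple of the intervals.
578 = 2 × 17^2
68 = 2^2 × 17
527 = 17 × 31
LCM(578, 68, 527) = 2^2 × 17^2 × 31 = 35836.

35836 seconds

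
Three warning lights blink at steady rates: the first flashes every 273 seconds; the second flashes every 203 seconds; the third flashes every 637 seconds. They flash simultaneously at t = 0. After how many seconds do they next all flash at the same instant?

55419 seconds

The first simultaneous occurrence is after LCM of the individual periods.
273 = 3 × 7 × 13
203 = 7 × 29
637 = 7^2 × 13
LCM(273, 203, 637) = 3 × 7^2 × 13 × 29 = 55419.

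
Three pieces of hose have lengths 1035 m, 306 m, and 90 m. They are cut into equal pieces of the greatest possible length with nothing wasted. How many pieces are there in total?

159

Piece length = gcd(1035, 306, 90).
1035 = 3^2 × 5 × 23
306 = 2 × 3^2 × 17
90 = 2 × 3^2 × 5
gcd(1035, 306, 90) = 3^2 = 9.
Total pieces = 1035/9 + 306/9 + 90/9 = 115 + 34 + 10 = 159.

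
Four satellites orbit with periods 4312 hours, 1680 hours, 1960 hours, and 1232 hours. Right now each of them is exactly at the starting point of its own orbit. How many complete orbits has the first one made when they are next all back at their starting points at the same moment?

30 orbits

The first common completion time is the LCM of the periods.
4312 = 2^3 × 7^2 × 11
1680 = 2^4 × 3 × 5 × 7
1960 = 2^3 × 5 × 7^2
1232 = 2^4 × 7 × 11
LCM(4312, 1680, 1960, 1232) = 2^4 × 3 × 5 × 7^2 × 11 = 129360.
Orbits for period 4312: 129360 / 4312 = 30.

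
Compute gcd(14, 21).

7

14 = 2 × 7
21 = 3 × 7
gcd(14, 21) = 7.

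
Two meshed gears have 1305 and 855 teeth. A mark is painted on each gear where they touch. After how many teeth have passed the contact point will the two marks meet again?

They coincide at every common multiple of the periods; the first is the LCM.
1305 = 3^2 × 5 × 29
855 = 3^2 × 5 × 19
LCM(1305, 855) = 3^2 × 5 × 19 × 29 = 24795.

24795 teeth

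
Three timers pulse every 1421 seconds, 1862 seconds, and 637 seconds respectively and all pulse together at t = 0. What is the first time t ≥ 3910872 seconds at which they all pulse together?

4211844 seconds

Joint pulses occur at multiples of LCM(1421, 1862, 637).
1421 = 7^2 × 29
1862 = 2 × 7^2 × 19
637 = 7^2 × 13
LCM(1421, 1862, 637) = 2 × 7^2 × 13 × 19 × 29 = 701974.
Smallest multiple of 701974 that is ≥ 3910872: ⌈3910872/701974⌉ × 701974 = 6 × 701974 = 4211844.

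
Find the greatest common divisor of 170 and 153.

17

170 = 2 × 5 × 17
153 = 3^2 × 17
gcd(170, 153) = 17.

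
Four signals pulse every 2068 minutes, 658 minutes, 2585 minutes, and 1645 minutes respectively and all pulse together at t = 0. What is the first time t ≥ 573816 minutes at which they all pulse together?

579040 minutes

Joint pulses occur at multiples of LCM(2068, 658, 2585, 1645).
2068 = 2^2 × 11 × 47
658 = 2 × 7 × 47
2585 = 5 × 11 × 47
1645 = 5 × 7 × 47
LCM(2068, 658, 2585, 1645) = 2^2 × 5 × 7 × 11 × 47 = 72380.
Smallest multiple of 72380 that is ≥ 573816: ⌈573816/72380⌉ × 72380 = 8 × 72380 = 579040.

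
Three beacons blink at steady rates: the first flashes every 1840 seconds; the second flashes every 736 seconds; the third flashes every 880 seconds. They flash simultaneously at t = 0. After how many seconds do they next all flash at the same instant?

We need the least common multiple of the intervals.
1840 = 2^4 × 5 × 23
736 = 2^5 × 23
880 = 2^4 × 5 × 11
LCM(1840, 736, 880) = 2^5 × 5 × 11 × 23 = 40480.

40480 seconds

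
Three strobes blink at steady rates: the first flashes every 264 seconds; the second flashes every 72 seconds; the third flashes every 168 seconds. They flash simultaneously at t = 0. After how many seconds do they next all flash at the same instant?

They coincide at every common multiple of the periods; the first is the LCM.
264 = 2^3 × 3 × 11
72 = 2^3 × 3^2
168 = 2^3 × 3 × 7
LCM(264, 72, 168) = 2^3 × 3^2 × 7 × 11 = 5544.

5544 seconds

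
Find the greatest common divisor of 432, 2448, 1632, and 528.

432 = 2^4 × 3^3
2448 = 2^4 × 3^2 × 17
1632 = 2^5 × 3 × 17
528 = 2^4 × 3 × 11
gcd(432, 2448, 1632, 528) = 2^4 × 3 = 48.

48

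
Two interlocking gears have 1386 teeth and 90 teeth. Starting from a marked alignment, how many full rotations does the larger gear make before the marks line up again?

5 rotations

All finish a whole number of cycles simultaneously at t = LCM of the periods.
1386 = 2 × 3^2 × 7 × 11
90 = 2 × 3^2 × 5
LCM(1386, 90) = 2 × 3^2 × 5 × 7 × 11 = 6930.
Rotations for period 1386: 6930 / 1386 = 5.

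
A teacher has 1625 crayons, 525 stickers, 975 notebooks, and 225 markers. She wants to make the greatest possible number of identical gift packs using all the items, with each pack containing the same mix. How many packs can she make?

25 packs

The pack count must divide each quantity, so the greatest is gcd(1625, 525, 975, 225).
1625 = 5^3 × 13
525 = 3 × 5^2 × 7
975 = 3 × 5^2 × 13
225 = 3^2 × 5^2
gcd(1625, 525, 975, 225) = 5^2 = 25.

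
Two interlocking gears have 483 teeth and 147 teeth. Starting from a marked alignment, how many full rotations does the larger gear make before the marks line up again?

All finish a whole number of cycles simultaneously at t = LCM of the periods.
483 = 3 × 7 × 23
147 = 3 × 7^2
LCM(483, 147) = 3 × 7^2 × 23 = 3381.
Rotations for period 483: 3381 / 483 = 7.

7 rotations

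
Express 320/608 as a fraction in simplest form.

10/19

320 = 2^6 × 5
608 = 2^5 × 19
gcd(320, 608) = 2^5 = 32.
Divide numerator and denominator by 32: 320/608 = 10/19.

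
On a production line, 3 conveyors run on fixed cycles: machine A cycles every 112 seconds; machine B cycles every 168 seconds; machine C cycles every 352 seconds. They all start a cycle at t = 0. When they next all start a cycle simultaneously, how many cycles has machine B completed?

All finish a whole number of cycles simultaneously at t = LCM of the periods.
112 = 2^4 × 7
168 = 2^3 × 3 × 7
352 = 2^5 × 11
LCM(112, 168, 352) = 2^5 × 3 × 7 × 11 = 7392.
Cycles for period 168: 7392 / 168 = 44.

44 cycles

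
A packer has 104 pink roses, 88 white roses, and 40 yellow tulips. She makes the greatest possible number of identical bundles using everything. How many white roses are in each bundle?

11

Number of bundles = gcd(104, 88, 40).
104 = 2^3 × 13
88 = 2^3 × 11
40 = 2^3 × 5
gcd(104, 88, 40) = 2^3 = 8.
white roses per bundle = 88 / 8 = 11.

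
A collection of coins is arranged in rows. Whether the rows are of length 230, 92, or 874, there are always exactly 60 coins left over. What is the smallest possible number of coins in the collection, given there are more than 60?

N − 60 must be a common multiple of 230, 92, and 874.
230 = 2 × 5 × 23
92 = 2^2 × 23
874 = 2 × 19 × 23
LCM(230, 92, 874) = 2^2 × 5 × 19 × 23 = 8740.
Smallest N > 60 is LCM + 60 = 8740 + 60 = 8800.

8800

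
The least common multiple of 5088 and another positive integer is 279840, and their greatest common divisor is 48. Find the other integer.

gcd × lcm = product of the two integers, so the other integer is (48 × 279840) / 5088 = 2640.

2640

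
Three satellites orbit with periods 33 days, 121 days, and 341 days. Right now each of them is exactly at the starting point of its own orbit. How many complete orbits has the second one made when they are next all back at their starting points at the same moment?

All finish a whole number of cycles simultaneously at t = LCM of the periods.
33 = 3 × 11
121 = 11^2
341 = 11 × 31
LCM(33, 121, 341) = 3 × 11^2 × 31 = 11253.
Orbits for period 121: 11253 / 121 = 93.

93 orbits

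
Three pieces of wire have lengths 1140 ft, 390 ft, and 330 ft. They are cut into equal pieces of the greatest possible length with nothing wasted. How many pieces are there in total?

62

Piece length = gcd(1140, 390, 330).
1140 = 2^2 × 3 × 5 × 19
390 = 2 × 3 × 5 × 13
330 = 2 × 3 × 5 × 11
gcd(1140, 390, 330) = 2 × 3 × 5 = 30.
Total pieces = 1140/30 + 390/30 + 330/30 = 38 + 13 + 11 = 62.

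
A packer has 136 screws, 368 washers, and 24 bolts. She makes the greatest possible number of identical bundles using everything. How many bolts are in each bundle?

3

Number of bundles = gcd(136, 368, 24).
136 = 2^3 × 17
368 = 2^4 × 23
24 = 2^3 × 3
gcd(136, 368, 24) = 2^3 = 8.
bolts per bundle = 24 / 8 = 3.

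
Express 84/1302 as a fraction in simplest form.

2/31

84 = 2^2 × 3 × 7
1302 = 2 × 3 × 7 × 31
gcd(84, 1302) = 2 × 3 × 7 = 42.
Divide numerator and denominator by 42: 84/1302 = 2/31.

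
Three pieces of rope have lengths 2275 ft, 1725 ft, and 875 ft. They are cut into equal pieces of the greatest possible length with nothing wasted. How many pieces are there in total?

195

Piece length = gcd(2275, 1725, 875).
2275 = 5^2 × 7 × 13
1725 = 3 × 5^2 × 23
875 = 5^3 × 7
gcd(2275, 1725, 875) = 5^2 = 25.
Total pieces = 2275/25 + 1725/25 + 875/25 = 91 + 69 + 35 = 195.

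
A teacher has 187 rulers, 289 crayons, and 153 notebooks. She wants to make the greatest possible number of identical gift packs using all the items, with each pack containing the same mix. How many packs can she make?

The pack count must divide each quantity, so the greatest is gcd(187, 289, 153).
187 = 11 × 17
289 = 17^2
153 = 3^2 × 17
gcd(187, 289, 153) = 17.

17 packs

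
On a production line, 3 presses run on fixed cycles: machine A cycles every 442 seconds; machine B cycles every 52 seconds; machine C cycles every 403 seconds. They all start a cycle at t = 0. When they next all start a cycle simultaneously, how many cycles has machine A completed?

They are all back at their starting positions together after one LCM of the periods.
442 = 2 × 13 × 17
52 = 2^2 × 13
403 = 13 × 31
LCM(442, 52, 403) = 2^2 × 13 × 17 × 31 = 27404.
Cycles for period 442: 27404 / 442 = 62.

62 cycles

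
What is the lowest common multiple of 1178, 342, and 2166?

1178 = 2 × 19 × 31
342 = 2 × 3^2 × 19
2166 = 2 × 3 × 19^2
LCM(1178, 342, 2166) = 2 × 3^2 × 19^2 × 31 = 201438.

201438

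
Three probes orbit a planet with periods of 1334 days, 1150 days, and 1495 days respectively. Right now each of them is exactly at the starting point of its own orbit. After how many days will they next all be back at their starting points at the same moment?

They coincide at every common multiple of the periods; the first is the LCM.
1334 = 2 × 23 × 29
1150 = 2 × 5^2 × 23
1495 = 5 × 13 × 23
LCM(1334, 1150, 1495) = 2 × 5^2 × 13 × 23 × 29 = 433550.

433550 days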